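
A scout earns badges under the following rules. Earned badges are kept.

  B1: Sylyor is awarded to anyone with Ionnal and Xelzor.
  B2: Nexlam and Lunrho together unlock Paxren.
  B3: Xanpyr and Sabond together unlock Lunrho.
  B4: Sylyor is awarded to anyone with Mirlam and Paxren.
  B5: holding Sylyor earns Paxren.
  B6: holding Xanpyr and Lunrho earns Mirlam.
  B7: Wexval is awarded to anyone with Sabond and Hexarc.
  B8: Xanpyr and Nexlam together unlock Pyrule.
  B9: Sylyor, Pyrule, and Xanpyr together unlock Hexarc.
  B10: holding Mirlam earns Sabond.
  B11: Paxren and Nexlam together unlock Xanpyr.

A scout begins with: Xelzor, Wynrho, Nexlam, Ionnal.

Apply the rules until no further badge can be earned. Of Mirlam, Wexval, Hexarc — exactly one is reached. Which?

With Ionnal and Xelzor, Sylyor is earned (B1).
With Sylyor, Paxren is earned (B5).
With Paxren and Nexlam, Xanpyr is earned (B11).
With Xanpyr and Nexlam, Pyrule is earned (B8).
With Sylyor, Pyrule, and Xanpyr, Hexarc is earned (B9).
Mirlam would need Xanpyr and Lunrho (B6), but Lunrho is never earned. Wexval would need Sabond and Hexarc (B7), but Sabond is never earned.

Hexarc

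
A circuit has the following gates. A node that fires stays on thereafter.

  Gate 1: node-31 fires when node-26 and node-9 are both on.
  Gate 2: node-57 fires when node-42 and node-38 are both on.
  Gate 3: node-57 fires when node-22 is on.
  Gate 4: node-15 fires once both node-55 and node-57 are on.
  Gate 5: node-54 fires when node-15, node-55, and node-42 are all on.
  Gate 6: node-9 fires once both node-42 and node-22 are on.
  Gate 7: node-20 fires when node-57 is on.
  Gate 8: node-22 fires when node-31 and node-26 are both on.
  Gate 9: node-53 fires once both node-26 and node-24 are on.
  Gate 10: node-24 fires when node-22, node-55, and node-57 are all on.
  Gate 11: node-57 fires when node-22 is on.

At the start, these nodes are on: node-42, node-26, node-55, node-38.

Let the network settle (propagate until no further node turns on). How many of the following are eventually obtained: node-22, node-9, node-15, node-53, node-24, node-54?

Gate 2: node-42 and node-38 on → node-57 on.
node-55 and node-57 are on, so node-15 fires (Gate 4).
Gate 5: node-15, node-55, and node-42 on → node-54 on.
node-22 would need node-31 and node-26 (Gate 8), but node-31 never turns on.
node-9 would need node-42 and node-22 (Gate 6), but node-22 never turns on.
node-15: reached.
node-53 would need node-26 and node-24 (Gate 9), but node-24 never turns on.
node-24 would need node-22, node-55, and node-57 (Gate 10), but node-22 never turns on.
node-54: reached.
Reached: node-15 and node-54 — 2 of the 6.

2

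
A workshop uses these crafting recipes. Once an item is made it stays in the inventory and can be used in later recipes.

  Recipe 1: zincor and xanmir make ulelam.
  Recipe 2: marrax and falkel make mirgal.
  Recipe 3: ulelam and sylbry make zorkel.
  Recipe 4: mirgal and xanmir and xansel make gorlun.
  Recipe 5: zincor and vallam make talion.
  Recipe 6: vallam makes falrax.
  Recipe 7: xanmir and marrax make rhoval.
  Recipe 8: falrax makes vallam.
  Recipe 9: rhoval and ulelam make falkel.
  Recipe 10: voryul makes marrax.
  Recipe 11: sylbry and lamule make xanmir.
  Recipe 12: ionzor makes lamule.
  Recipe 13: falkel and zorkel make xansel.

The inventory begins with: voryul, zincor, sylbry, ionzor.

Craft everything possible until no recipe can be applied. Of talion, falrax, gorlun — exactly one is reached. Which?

gorlun

voryul → marrax (Recipe 10).
ionzor → lamule (Recipe 12).
sylbry and lamule → xanmir (Recipe 11).
xanmir and marrax → rhoval (Recipe 7).
Using Recipe 1, zincor and xanmir make ulelam.
Using Recipe 9, rhoval and ulelam make falkel.
ulelam and sylbry → zorkel (Recipe 3).
Using Recipe 13, falkel and zorkel make xansel.
marrax and falkel → mirgal (Recipe 2).
Using Recipe 4, mirgal, xanmir, and xansel make gorlun.
talion would need zincor and vallam (Recipe 5), but vallam is never obtained. falrax would need vallam (Recipe 6), but vallam is never obtained.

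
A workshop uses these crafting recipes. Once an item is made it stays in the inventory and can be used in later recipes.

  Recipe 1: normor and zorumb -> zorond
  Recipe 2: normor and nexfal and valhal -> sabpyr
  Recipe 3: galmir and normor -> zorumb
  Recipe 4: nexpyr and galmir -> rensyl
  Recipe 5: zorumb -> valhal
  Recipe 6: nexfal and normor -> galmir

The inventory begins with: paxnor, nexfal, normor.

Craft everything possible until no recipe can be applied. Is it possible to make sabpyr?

nexfal and normor -> galmir (Recipe 6).
Using Recipe 3, galmir and normor make zorumb.
Using Recipe 5, zorumb makes valhal.
Using Recipe 2, normor, nexfal, and valhal make sabpyr.

Yes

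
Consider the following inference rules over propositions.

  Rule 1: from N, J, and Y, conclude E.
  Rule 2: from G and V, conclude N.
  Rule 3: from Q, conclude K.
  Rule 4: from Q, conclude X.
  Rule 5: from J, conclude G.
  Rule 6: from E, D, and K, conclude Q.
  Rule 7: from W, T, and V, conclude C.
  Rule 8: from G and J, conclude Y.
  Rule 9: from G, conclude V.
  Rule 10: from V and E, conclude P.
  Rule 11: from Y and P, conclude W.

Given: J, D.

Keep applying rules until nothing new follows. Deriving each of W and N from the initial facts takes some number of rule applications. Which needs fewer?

N: J holds, so G follows (Rule 5). G holds, so V follows (Rule 9). From G and V, Rule 2 gives N. [3 rule applications]
W: J holds, so G follows (Rule 5). G holds, so V follows (Rule 9). G and J hold, so Y follows (Rule 8). From G and V, Rule 2 gives N. From N, J, and Y, Rule 1 gives E. V and E hold, so P follows (Rule 10). Y and P hold, so W follows (Rule 11). [7 rule applications]
N needs fewer.

N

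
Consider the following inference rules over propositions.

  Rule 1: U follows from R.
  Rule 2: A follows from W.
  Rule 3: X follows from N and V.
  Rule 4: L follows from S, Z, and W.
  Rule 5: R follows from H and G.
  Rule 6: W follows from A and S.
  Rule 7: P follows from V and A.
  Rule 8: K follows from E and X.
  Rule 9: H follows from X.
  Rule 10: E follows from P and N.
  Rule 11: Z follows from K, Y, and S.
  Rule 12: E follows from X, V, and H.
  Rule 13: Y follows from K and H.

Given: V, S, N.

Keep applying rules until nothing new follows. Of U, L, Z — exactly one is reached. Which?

N and V hold, so X follows (Rule 3).
X holds, so H follows (Rule 9).
X, V, and H hold, so E follows (Rule 12).
From E and X, Rule 8 gives K.
From K and H, Rule 13 gives Y.
K, Y, and S hold, so Z follows (Rule 11).
L would need S, Z, and W (Rule 4), but W is never established. U would need R (Rule 1), but R is never established.

Z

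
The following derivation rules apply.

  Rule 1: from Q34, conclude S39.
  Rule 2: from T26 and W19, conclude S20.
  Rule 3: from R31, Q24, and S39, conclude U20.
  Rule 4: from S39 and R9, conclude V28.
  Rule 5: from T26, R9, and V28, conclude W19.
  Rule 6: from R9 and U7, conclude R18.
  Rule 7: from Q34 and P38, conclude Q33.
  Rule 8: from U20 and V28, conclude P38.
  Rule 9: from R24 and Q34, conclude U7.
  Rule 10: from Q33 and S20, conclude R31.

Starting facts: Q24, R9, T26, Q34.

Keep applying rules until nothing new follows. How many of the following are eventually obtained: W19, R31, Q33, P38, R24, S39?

2

Q34 holds, so S39 follows (Rule 1).
From S39 and R9, Rule 4 gives V28.
From T26, R9, and V28, Rule 5 gives W19.
W19: reached.
R31 would need Q33 and S20 (Rule 10), but Q33 is never established.
Q33 would need Q34 and P38 (Rule 7), but P38 is never established.
P38 would need U20 and V28 (Rule 8), but U20 is never established.
No rule produces R24, and it is not given.
S39: reached.
Reached: W19 and S39 — 2 of the 6.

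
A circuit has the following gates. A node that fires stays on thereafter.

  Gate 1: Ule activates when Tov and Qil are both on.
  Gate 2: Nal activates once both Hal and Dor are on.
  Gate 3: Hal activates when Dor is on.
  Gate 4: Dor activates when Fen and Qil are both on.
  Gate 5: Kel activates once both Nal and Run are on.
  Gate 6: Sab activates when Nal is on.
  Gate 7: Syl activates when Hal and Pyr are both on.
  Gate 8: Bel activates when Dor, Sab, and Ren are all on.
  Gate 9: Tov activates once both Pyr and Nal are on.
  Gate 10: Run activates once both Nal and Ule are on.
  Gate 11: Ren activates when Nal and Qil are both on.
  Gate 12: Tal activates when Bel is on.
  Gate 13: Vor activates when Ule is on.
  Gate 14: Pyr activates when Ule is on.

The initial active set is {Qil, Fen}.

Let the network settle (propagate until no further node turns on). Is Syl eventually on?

Syl would need Hal and Pyr (Gate 7), but Pyr never turns on.

No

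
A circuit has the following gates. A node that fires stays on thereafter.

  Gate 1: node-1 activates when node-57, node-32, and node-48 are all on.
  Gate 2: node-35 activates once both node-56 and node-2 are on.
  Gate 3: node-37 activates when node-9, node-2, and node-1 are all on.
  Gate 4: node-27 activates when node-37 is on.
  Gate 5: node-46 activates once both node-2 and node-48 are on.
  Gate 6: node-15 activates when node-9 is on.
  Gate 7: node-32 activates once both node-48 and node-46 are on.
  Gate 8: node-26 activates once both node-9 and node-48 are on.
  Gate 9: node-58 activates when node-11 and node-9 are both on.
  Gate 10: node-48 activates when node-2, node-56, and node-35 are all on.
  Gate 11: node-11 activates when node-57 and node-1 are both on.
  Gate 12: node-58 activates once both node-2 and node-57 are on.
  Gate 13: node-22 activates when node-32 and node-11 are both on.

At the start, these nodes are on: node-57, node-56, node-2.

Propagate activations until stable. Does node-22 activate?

node-56 and node-2 are on, so node-35 activates (Gate 2).
Gate 10: node-2, node-56, and node-35 on → node-48 on.
node-2 and node-48 are on, so node-46 activates (Gate 5).
Gate 7: node-48 and node-46 on → node-32 on.
node-57, node-32, and node-48 are on, so node-1 activates (Gate 1).
Gate 11: node-57 and node-1 on → node-11 on.
node-32 and node-11 are on, so node-22 activates (Gate 13).

Yes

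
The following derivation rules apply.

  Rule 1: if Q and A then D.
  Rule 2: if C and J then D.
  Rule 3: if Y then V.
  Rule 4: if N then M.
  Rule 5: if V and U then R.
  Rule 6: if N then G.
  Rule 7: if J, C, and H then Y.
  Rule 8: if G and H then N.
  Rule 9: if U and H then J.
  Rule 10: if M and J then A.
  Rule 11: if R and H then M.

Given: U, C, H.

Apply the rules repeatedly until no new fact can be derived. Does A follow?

From U and H, Rule 9 gives J.
J, C, and H hold, so Y follows (Rule 7).
Y holds, so V follows (Rule 3).
From V and U, Rule 5 gives R.
From R and H, Rule 11 gives M.
From M and J, Rule 10 gives A.

Yes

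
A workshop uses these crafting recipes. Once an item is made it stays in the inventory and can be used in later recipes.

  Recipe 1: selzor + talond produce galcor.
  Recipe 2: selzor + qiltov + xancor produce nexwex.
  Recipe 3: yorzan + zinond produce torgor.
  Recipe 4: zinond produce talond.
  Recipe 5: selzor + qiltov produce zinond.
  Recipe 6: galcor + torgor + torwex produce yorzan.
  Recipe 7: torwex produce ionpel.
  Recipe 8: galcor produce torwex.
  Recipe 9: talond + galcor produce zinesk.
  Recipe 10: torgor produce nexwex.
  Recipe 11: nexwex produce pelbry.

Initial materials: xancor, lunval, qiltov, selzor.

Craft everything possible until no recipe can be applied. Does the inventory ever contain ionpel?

Yes

Using Recipe 5, selzor and qiltov make zinond.
Using Recipe 4, zinond makes talond.
Using Recipe 1, selzor and talond make galcor.
galcor → torwex (Recipe 8).
torwex → ionpel (Recipe 7).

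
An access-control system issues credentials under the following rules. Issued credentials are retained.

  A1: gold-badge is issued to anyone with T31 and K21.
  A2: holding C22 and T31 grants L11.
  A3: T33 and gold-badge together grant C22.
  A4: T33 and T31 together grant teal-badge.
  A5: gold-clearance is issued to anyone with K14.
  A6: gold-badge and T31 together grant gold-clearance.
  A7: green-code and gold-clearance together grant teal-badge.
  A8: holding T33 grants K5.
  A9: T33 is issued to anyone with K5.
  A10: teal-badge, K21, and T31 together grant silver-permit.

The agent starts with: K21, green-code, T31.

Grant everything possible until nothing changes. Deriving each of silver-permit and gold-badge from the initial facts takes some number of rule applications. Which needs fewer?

gold-badge: Holding T31 and K21 grants gold-badge (A1). [1 rule application]
silver-permit: Holding T31 and K21 grants gold-badge (A1). Holding gold-badge and T31 grants gold-clearance (A6). Holding green-code and gold-clearance grants teal-badge (A7). Holding teal-badge, K21, and T31 grants silver-permit (A10). [4 rule applications]
gold-badge needs fewer.

gold-badge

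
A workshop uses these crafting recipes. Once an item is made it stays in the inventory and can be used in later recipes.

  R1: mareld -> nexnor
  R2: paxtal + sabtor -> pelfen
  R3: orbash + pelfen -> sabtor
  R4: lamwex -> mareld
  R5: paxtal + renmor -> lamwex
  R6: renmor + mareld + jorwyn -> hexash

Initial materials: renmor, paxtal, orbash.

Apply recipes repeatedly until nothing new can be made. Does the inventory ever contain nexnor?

paxtal + renmor -> lamwex (R5).
Using R4, lamwex makes mareld.
mareld -> nexnor (R1).

Yes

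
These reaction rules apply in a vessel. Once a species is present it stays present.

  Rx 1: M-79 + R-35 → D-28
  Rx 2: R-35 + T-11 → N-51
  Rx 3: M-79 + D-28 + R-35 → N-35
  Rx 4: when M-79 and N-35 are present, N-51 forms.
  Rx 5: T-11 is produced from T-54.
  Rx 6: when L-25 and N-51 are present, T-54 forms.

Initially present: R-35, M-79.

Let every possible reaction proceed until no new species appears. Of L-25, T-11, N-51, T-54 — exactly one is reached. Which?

N-51

M-79 and R-35 present → D-28 forms (Rx 1).
M-79, D-28, and R-35 present → N-35 forms (Rx 3).
M-79 and N-35 present → N-51 forms (Rx 4).
No rule produces L-25, and it is not given. T-11 would need T-54 (Rx 5), but T-54 never forms. T-54 would need L-25 and N-51 (Rx 6), but L-25 never forms.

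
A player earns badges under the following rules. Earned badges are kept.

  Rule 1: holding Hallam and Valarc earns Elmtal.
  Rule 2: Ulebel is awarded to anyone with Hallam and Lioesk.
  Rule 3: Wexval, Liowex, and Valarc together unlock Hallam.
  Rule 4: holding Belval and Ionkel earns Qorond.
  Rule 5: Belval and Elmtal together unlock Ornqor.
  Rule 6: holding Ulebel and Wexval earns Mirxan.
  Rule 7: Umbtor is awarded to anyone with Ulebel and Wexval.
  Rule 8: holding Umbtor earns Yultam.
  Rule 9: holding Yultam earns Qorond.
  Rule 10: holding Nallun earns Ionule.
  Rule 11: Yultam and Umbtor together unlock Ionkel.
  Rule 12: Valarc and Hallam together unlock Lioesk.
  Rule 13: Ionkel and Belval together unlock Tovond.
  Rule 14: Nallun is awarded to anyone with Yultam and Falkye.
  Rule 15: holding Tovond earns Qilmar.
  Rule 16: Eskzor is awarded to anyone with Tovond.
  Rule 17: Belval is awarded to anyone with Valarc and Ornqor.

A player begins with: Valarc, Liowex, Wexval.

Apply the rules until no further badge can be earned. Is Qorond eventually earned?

Yes

With Wexval, Liowex, and Valarc, Hallam is earned (Rule 3).
With Valarc and Hallam, Lioesk is earned (Rule 12).
With Hallam and Lioesk, Ulebel is earned (Rule 2).
With Ulebel and Wexval, Umbtor is earned (Rule 7).
With Umbtor, Yultam is earned (Rule 8).
With Yultam, Qorond is earned (Rule 9).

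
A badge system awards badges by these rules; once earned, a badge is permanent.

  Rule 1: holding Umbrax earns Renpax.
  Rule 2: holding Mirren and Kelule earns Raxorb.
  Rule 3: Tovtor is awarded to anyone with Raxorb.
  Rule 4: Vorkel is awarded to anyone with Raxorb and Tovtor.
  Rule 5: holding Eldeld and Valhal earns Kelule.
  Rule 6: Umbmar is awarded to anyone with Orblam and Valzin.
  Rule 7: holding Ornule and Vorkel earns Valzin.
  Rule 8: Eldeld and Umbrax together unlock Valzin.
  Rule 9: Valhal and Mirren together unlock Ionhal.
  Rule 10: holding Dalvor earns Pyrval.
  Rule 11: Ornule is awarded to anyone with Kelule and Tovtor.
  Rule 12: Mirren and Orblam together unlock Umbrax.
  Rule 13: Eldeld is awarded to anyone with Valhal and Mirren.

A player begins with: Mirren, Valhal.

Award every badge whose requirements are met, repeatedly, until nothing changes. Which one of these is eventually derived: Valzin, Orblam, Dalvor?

With Valhal and Mirren, Eldeld is earned (Rule 13).
With Eldeld and Valhal, Kelule is earned (Rule 5).
With Mirren and Kelule, Raxorb is earned (Rule 2).
With Raxorb, Tovtor is earned (Rule 3).
With Raxorb and Tovtor, Vorkel is earned (Rule 4).
With Kelule and Tovtor, Ornule is earned (Rule 11).
With Ornule and Vorkel, Valzin is earned (Rule 7).
No rule produces Dalvor, and it is not given. No rule produces Orblam, and it is not given.

Valzin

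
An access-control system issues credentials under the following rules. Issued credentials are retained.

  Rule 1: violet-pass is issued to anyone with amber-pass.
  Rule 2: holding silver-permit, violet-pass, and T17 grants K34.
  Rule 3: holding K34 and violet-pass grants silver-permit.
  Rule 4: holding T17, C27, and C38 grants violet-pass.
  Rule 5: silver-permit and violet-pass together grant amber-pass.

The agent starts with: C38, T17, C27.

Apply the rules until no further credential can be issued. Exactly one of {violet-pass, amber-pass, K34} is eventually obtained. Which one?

Holding T17, C27, and C38 grants violet-pass (Rule 4).
K34 would need silver-permit, violet-pass, and T17 (Rule 2), but silver-permit is never granted. amber-pass would need silver-permit and violet-pass (Rule 5), but silver-permit is never granted.

violet-pass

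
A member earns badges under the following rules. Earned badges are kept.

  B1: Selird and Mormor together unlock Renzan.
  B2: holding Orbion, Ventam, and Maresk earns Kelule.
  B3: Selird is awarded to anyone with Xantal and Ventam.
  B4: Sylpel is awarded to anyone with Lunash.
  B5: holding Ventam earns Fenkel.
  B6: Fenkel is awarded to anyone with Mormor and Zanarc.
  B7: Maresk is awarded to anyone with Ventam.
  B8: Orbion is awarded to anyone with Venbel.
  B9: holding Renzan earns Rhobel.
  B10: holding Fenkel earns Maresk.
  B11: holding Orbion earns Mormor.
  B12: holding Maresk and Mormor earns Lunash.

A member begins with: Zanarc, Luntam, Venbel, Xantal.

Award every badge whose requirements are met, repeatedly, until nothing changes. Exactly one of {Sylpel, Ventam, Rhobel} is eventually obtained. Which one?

With Venbel, Orbion is earned (B8).
With Orbion, Mormor is earned (B11).
With Mormor and Zanarc, Fenkel is earned (B6).
With Fenkel, Maresk is earned (B10).
With Maresk and Mormor, Lunash is earned (B12).
With Lunash, Sylpel is earned (B4).
Rhobel would need Renzan (B9), but Renzan is never earned. No rule produces Ventam, and it is not given.

Sylpel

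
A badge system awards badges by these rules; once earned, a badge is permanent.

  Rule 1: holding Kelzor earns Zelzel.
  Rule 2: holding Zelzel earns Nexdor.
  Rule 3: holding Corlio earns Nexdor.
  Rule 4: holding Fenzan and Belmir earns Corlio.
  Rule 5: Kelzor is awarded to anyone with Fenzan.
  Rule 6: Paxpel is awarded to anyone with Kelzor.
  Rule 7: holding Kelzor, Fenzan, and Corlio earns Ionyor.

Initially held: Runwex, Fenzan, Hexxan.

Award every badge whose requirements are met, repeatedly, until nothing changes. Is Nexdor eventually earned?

With Fenzan, Kelzor is earned (Rule 5).
With Kelzor, Zelzel is earned (Rule 1).
With Zelzel, Nexdor is earned (Rule 2).

Yes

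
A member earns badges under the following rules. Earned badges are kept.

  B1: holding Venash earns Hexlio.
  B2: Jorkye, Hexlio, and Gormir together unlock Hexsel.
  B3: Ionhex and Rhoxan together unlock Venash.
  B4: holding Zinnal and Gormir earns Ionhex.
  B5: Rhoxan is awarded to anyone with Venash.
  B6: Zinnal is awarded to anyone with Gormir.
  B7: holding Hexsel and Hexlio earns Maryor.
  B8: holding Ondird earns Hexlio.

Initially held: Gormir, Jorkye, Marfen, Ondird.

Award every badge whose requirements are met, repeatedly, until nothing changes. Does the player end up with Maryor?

With Ondird, Hexlio is earned (B8).
With Jorkye, Hexlio, and Gormir, Hexsel is earned (B2).
With Hexsel and Hexlio, Maryor is earned (B7).

Yes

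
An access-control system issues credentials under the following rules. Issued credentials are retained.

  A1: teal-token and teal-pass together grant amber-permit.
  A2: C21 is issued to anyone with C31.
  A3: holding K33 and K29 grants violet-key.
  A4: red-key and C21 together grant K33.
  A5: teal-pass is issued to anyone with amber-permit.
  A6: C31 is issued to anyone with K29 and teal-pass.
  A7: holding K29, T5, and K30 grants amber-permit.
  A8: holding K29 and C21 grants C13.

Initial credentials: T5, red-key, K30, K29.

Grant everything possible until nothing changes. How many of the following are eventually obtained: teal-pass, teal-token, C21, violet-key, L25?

3

Holding K29, T5, and K30 grants amber-permit (A7).
Holding amber-permit grants teal-pass (A5).
Holding K29 and teal-pass grants C31 (A6).
Holding C31 grants C21 (A2).
Holding red-key and C21 grants K33 (A4).
Holding K33 and K29 grants violet-key (A3).
teal-pass: reached.
No rule produces teal-token, and it is not given.
C21: reached.
violet-key: reached.
No rule produces L25, and it is not given.
Reached: teal-pass, C21, and violet-key — 3 of the 5.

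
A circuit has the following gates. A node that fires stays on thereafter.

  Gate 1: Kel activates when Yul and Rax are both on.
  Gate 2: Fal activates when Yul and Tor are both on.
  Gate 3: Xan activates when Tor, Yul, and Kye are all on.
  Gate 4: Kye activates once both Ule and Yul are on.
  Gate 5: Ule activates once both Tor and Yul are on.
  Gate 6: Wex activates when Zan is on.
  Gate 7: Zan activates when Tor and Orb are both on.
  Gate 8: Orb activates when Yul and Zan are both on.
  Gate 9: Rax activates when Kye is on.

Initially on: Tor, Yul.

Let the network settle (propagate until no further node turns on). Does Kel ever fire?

Tor and Yul are on, so Ule activates (Gate 5).
Ule and Yul are on, so Kye activates (Gate 4).
Kye is on, so Rax activates (Gate 9).
Yul and Rax are on, so Kel activates (Gate 1).

Yes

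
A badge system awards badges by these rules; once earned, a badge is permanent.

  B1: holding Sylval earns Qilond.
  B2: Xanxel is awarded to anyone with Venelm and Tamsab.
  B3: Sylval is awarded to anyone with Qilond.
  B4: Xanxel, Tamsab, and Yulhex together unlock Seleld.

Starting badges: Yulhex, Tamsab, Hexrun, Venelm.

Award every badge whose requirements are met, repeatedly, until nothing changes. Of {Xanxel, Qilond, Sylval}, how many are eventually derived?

With Venelm and Tamsab, Xanxel is earned (B2).
Xanxel: reached.
Qilond would need Sylval (B1), but Sylval is never earned.
Sylval would need Qilond (B3), but Qilond is never earned.
Reached: Xanxel — 1 of the 3.

1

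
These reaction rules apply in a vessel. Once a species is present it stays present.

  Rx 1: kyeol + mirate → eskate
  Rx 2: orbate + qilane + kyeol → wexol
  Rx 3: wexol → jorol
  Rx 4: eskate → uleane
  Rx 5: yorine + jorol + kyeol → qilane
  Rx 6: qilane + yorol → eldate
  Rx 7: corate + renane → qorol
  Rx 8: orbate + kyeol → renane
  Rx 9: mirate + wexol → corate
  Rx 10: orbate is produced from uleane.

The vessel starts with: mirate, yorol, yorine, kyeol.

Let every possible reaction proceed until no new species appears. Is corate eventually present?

corate would need mirate and wexol (Rx 9), but wexol never forms.

No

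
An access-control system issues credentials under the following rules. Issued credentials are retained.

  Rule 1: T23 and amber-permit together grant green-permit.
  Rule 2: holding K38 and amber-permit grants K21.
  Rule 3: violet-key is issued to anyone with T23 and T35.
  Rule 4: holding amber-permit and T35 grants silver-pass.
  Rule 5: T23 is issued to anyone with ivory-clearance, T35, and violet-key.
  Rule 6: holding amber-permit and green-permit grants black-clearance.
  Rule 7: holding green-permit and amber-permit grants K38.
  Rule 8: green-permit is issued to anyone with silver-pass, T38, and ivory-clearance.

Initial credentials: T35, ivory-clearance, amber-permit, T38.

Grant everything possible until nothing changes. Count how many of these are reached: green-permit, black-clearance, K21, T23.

Holding amber-permit and T35 grants silver-pass (Rule 4).
Holding silver-pass, T38, and ivory-clearance grants green-permit (Rule 8).
Holding green-permit and amber-permit grants K38 (Rule 7).
Holding amber-permit and green-permit grants black-clearance (Rule 6).
Holding K38 and amber-permit grants K21 (Rule 2).
green-permit: reached.
black-clearance: reached.
K21: reached.
T23 would need ivory-clearance, T35, and violet-key (Rule 5), but violet-key is never granted.
Reached: green-permit, black-clearance, and K21 — 3 of the 4.

3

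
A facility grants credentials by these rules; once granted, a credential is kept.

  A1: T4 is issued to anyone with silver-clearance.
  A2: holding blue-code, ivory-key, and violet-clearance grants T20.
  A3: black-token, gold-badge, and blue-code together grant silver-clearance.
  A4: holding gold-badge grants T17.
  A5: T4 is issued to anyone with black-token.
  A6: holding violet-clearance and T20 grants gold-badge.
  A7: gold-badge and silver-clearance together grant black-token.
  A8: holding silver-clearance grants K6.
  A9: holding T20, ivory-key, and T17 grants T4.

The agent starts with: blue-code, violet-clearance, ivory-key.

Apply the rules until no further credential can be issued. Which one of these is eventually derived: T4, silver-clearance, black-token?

T4

Holding blue-code, ivory-key, and violet-clearance grants T20 (A2).
Holding violet-clearance and T20 grants gold-badge (A6).
Holding gold-badge grants T17 (A4).
Holding T20, ivory-key, and T17 grants T4 (A9).
silver-clearance would need black-token, gold-badge, and blue-code (A3), but black-token is never granted. black-token would need gold-badge and silver-clearance (A7), but silver-clearance is never granted.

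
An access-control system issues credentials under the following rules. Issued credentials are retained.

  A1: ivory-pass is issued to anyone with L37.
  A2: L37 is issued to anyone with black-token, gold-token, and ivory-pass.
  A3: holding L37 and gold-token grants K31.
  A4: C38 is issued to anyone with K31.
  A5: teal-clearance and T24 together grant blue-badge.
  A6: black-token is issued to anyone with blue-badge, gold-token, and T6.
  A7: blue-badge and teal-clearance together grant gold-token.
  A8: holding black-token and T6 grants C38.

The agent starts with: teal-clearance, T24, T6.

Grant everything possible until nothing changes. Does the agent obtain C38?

Holding teal-clearance and T24 grants blue-badge (A5).
Holding blue-badge and teal-clearance grants gold-token (A7).
Holding blue-badge, gold-token, and T6 grants black-token (A6).
Holding black-token and T6 grants C38 (A8).

Yes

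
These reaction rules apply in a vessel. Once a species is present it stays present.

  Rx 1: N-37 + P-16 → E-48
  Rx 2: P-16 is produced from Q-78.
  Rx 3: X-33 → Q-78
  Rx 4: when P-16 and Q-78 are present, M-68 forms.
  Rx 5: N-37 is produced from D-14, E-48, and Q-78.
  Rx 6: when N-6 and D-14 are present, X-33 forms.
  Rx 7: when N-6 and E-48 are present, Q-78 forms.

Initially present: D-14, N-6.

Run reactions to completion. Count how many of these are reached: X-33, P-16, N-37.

N-6 and D-14 present → X-33 forms (Rx 6).
X-33 present → Q-78 forms (Rx 3).
Q-78 present → P-16 forms (Rx 2).
X-33: reached.
P-16: reached.
N-37 would need D-14, E-48, and Q-78 (Rx 5), but E-48 never forms.
Reached: X-33 and P-16 — 2 of the 3.

2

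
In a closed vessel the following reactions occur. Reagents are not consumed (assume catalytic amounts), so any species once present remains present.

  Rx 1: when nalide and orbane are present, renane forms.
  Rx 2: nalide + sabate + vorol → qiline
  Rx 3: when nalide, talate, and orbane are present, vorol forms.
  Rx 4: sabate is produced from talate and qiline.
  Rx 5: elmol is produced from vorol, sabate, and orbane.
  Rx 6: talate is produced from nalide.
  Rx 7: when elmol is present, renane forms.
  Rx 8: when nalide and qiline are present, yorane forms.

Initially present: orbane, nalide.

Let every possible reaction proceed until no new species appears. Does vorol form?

Yes

nalide present → talate forms (Rx 6).
nalide, talate, and orbane present → vorol forms (Rx 3).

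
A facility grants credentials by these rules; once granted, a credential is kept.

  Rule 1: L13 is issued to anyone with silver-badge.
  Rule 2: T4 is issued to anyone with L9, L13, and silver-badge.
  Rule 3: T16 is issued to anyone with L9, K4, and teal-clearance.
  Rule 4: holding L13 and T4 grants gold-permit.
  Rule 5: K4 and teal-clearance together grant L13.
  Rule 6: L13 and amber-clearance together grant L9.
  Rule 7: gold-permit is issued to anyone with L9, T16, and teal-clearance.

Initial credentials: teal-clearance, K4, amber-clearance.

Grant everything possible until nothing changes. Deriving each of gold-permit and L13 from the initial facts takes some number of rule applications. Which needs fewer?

L13: Holding K4 and teal-clearance grants L13 (Rule 5). [1 rule application]
gold-permit: Holding K4 and teal-clearance grants L13 (Rule 5). Holding L13 and amber-clearance grants L9 (Rule 6). Holding L9, K4, and teal-clearance grants T16 (Rule 3). Holding L9, T16, and teal-clearance grants gold-permit (Rule 7). [4 rule applications]
L13 needs fewer.

L13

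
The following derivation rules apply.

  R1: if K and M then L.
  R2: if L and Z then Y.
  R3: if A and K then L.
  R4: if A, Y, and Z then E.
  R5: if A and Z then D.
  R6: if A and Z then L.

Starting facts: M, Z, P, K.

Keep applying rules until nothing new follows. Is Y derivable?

K and M hold, so L follows (R1).
From L and Z, R2 gives Y.

Yes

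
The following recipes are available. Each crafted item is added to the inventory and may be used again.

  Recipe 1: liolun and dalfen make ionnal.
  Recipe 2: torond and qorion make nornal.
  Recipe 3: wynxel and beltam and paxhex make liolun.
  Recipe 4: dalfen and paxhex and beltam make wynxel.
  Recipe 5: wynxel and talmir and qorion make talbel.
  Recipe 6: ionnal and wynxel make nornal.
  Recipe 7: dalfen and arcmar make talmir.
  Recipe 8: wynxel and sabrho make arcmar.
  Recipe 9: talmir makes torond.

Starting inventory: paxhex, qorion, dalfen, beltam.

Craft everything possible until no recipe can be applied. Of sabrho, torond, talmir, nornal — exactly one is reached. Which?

Using Recipe 4, dalfen, paxhex, and beltam make wynxel.
wynxel and beltam and paxhex → liolun (Recipe 3).
Using Recipe 1, liolun and dalfen make ionnal.
ionnal and wynxel → nornal (Recipe 6).
talmir would need dalfen and arcmar (Recipe 7), but arcmar is never obtained. No rule produces sabrho, and it is not given. torond would need talmir (Recipe 9), but talmir is never obtained.

nornal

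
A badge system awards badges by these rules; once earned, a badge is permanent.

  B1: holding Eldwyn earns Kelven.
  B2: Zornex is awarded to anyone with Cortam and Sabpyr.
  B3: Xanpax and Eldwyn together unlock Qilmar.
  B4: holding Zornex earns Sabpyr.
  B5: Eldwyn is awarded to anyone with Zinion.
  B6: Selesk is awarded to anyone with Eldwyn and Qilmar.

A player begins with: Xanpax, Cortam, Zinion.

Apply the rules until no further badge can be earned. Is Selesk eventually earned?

Yes

With Zinion, Eldwyn is earned (B5).
With Xanpax and Eldwyn, Qilmar is earned (B3).
With Eldwyn and Qilmar, Selesk is earned (B6).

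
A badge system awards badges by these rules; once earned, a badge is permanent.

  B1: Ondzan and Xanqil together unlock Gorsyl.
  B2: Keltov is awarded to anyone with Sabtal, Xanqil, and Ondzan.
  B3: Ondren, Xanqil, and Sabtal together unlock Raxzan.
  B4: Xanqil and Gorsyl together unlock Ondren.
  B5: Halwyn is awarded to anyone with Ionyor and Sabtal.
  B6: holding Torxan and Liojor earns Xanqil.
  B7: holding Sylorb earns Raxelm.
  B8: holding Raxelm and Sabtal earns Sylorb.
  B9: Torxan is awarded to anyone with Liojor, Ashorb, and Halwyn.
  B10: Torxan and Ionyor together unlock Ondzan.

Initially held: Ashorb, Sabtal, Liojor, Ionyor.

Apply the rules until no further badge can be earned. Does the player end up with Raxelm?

No

Raxelm would need Sylorb (B7), but Sylorb is never earned.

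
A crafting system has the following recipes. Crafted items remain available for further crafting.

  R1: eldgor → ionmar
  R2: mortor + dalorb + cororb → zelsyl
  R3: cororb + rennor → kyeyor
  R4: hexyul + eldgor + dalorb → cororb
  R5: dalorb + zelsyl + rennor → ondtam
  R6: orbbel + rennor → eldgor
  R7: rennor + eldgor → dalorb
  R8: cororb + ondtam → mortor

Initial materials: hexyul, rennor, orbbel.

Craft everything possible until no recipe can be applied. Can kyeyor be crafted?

Yes

Using R6, orbbel and rennor make eldgor.
Using R7, rennor and eldgor make dalorb.
hexyul + eldgor + dalorb → cororb (R4).
Using R3, cororb and rennor make kyeyor.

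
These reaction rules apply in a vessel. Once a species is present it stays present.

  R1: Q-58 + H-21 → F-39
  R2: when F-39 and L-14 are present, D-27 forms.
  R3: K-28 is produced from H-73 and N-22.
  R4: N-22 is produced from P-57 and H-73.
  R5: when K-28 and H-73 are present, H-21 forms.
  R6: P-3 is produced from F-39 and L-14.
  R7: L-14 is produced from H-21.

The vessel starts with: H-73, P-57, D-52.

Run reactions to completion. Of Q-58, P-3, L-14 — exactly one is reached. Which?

P-57 and H-73 present → N-22 forms (R4).
H-73 and N-22 present → K-28 forms (R3).
K-28 and H-73 present → H-21 forms (R5).
H-21 present → L-14 forms (R7).
P-3 would need F-39 and L-14 (R6), but F-39 never forms. No rule produces Q-58, and it is not given.

L-14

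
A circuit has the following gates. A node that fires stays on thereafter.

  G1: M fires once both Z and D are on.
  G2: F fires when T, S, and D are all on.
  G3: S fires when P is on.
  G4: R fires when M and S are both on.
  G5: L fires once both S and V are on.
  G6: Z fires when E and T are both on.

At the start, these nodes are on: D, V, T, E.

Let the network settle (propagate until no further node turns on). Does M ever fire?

G6: E and T on → Z on.
G1: Z and D on → M on.

Yes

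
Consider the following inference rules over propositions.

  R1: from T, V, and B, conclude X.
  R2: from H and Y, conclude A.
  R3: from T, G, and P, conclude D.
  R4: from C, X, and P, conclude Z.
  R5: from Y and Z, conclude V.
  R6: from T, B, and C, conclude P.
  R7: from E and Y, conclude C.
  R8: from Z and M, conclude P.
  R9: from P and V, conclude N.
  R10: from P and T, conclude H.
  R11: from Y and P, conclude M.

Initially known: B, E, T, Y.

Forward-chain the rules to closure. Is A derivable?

Yes

From E and Y, R7 gives C.
From T, B, and C, R6 gives P.
P and T hold, so H follows (R10).
From H and Y, R2 gives A.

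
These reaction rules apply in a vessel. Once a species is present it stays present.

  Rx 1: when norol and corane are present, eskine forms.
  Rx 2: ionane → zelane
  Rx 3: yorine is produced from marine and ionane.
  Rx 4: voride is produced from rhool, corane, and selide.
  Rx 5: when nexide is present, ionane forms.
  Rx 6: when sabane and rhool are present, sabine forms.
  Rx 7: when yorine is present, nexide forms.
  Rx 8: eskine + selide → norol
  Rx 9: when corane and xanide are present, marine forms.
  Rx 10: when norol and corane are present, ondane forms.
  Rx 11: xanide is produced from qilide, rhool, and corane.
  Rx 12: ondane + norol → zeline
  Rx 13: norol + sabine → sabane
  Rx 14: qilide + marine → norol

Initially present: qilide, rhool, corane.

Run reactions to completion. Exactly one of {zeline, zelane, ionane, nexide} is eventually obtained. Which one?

zeline

qilide, rhool, and corane present → xanide forms (Rx 11).
corane and xanide present → marine forms (Rx 9).
qilide and marine present → norol forms (Rx 14).
norol and corane present → ondane forms (Rx 10).
ondane and norol present → zeline forms (Rx 12).
zelane would need ionane (Rx 2), but ionane never forms. nexide would need yorine (Rx 7), but yorine never forms. ionane would need nexide (Rx 5), but nexide never forms.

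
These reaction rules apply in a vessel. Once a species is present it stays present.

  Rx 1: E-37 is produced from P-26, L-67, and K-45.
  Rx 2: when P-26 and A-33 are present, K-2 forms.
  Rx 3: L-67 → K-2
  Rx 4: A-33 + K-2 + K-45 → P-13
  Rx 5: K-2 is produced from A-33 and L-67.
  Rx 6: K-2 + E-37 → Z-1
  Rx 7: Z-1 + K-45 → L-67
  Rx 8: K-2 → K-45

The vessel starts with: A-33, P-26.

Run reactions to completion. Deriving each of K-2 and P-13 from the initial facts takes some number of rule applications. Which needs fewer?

K-2: P-26 and A-33 present → K-2 forms (Rx 2). [1 rule application]
P-13: P-26 and A-33 present → K-2 forms (Rx 2). K-2 present → K-45 forms (Rx 8). A-33, K-2, and K-45 present → P-13 forms (Rx 4). [3 rule applications]
K-2 needs fewer.

K-2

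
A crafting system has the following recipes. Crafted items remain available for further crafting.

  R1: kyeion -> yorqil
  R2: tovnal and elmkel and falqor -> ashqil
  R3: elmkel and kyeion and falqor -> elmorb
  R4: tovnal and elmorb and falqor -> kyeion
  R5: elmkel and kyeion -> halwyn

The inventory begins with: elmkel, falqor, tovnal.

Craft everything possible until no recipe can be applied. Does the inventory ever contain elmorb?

No

elmorb would need elmkel, kyeion, and falqor (R3), but kyeion is never obtained.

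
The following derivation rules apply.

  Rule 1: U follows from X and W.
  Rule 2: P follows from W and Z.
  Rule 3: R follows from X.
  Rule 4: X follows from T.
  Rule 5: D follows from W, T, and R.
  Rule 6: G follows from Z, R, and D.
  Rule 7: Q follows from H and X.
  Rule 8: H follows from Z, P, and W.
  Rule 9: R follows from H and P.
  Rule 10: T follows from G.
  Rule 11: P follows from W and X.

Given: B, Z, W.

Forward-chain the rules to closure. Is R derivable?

Yes

From W and Z, Rule 2 gives P.
Z, P, and W hold, so H follows (Rule 8).
H and P hold, so R follows (Rule 9).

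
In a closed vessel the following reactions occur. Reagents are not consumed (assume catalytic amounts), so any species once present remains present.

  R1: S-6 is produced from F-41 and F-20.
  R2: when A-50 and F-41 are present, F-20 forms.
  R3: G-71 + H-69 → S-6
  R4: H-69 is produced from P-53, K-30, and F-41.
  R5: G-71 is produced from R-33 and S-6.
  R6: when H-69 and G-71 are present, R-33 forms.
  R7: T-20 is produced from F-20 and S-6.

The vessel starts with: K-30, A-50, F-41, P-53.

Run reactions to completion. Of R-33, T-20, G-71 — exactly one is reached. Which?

A-50 and F-41 present → F-20 forms (R2).
F-41 and F-20 present → S-6 forms (R1).
F-20 and S-6 present → T-20 forms (R7).
R-33 would need H-69 and G-71 (R6), but G-71 never forms. G-71 would need R-33 and S-6 (R5), but R-33 never forms.

T-20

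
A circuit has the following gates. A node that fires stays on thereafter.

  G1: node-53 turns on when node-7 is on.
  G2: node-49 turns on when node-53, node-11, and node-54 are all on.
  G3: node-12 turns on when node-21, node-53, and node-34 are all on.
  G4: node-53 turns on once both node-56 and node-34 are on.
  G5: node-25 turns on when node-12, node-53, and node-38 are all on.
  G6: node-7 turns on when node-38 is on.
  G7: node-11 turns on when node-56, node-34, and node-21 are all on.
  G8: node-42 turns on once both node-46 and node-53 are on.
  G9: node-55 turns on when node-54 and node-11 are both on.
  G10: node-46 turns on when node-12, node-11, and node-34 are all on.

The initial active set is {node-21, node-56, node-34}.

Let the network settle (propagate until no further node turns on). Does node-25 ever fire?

No

node-25 would need node-12, node-53, and node-38 (G5), but node-38 never turns on.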